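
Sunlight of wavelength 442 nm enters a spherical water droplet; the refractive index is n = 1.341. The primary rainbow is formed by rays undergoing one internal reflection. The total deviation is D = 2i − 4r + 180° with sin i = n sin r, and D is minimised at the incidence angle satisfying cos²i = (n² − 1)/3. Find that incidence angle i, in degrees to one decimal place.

cos²i = (1.341² − 1)/3 = (1.79828 − 1)/3 = 0.26609.
cos i = 0.51584, so i = 58.946°.

58.9°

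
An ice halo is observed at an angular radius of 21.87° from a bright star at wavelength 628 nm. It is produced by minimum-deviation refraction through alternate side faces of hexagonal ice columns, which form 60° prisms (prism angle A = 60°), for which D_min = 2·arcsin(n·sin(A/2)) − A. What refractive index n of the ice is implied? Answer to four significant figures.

Rearranging: n = sin((D_min + A)/2) / sin(A/2).
(D_min + A)/2 = (21.87° + 60°)/2 = 40.935°.
n = sin 40.935° / sin 30° = 0.6552 / 0.5000 = 1.3104.

1.310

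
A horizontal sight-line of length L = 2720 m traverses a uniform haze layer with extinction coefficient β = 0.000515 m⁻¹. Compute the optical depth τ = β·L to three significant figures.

τ = β·L = 0.000515 × 2720 = 1.4008.

1.40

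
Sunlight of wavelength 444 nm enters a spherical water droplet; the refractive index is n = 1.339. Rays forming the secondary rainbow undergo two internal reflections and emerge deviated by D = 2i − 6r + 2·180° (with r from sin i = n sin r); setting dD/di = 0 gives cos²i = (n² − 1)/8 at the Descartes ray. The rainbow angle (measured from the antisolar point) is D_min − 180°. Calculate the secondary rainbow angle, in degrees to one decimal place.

52.5°

cos²i = (1.79292 − 1)/8 = 0.09912; i = arccos(0.31483) = 71.650°.
sin r = sin 71.650°/1.339 = 0.70885; r = 45.141°.
D_min = 2·71.650° − 6·45.141° + 360° = 232.451°.
Rainbow angle = D_min − 180° = 52.451°.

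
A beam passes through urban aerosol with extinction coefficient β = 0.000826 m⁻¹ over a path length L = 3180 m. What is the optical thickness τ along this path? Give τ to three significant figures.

τ = β·L = 0.000826 × 3180 = 2.6267.

2.63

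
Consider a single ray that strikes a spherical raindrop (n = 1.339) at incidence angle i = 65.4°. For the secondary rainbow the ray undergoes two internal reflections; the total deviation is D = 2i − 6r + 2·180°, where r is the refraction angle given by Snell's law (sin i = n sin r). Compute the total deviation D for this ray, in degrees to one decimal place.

234.2°

sin r = sin 65.4° / 1.339 = 0.9092/1.339 = 0.6790; r = 42.77°.
D = 2·65.4° − 6·42.77° + 2·180° = 130.80° − 256.61° + 360° = 234.19°.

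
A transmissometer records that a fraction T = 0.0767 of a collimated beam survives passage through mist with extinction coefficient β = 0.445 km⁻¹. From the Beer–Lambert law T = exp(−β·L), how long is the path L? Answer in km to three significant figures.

5.77 km

Beer–Lambert: T = exp(−βL) ⇒ L = −ln(T)/β = −ln(0.0767)/0.445 = 2.5679/0.445 = 5.77 km.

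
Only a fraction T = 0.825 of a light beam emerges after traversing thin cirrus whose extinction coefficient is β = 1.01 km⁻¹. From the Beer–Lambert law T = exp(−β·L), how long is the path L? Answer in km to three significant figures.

0.190 km

Beer–Lambert: T = exp(−βL) ⇒ L = −ln(T)/β = −ln(0.825)/1.01 = 0.1924/1.01 = 0.1905 km.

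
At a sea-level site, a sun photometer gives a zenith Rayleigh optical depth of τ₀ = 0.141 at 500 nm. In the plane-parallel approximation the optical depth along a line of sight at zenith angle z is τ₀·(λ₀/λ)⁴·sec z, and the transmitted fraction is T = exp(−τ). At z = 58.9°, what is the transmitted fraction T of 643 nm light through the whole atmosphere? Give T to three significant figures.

0.905

sec 58.9° = 1.9360.
τ = 0.141 × (500/643)⁴ × 1.9360 = 0.141 × 0.3656 × 1.9360 = 0.0998.
T = exp(−0.0998) = 0.9050.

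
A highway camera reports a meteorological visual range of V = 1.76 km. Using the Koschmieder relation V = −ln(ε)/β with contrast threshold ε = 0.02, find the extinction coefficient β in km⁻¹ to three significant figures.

2.22 km⁻¹

β = −ln(0.02) / V = 3.912 / 1.76 = 2.2227 km⁻¹.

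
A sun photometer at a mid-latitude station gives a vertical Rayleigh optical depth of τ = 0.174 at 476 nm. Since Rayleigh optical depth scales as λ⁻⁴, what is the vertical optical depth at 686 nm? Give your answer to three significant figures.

τ(686 nm) = τ(476 nm) × (476/686)⁴ = 0.174 × (0.6939)⁴ = 0.174 × 0.2318 = 0.0403.

0.0403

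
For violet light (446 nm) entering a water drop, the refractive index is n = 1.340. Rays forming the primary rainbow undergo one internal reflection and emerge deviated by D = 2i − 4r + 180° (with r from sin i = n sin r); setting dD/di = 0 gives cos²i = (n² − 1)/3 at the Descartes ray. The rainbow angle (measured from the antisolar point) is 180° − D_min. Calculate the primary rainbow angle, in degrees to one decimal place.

41.1°

cos²i = (1.79560 − 1)/3 = 0.26520; i = arccos(0.51498) = 59.004°.
sin r = sin 59.004°/1.340 = 0.63971; r = 39.770°.
D_min = 2·59.004° − 4·39.770° + 180° = 138.929°.
Rainbow angle = 180° − D_min = 41.071°.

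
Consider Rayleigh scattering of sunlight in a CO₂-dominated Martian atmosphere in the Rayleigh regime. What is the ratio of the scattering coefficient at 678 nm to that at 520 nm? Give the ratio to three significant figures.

Rayleigh scattering ∝ λ⁻⁴, so the ratio of coefficients is the inverse fourth power of the wavelength ratio.
σ(678)/σ(520) = (520/678)⁴ = (0.7670)⁴ = 0.346.

0.346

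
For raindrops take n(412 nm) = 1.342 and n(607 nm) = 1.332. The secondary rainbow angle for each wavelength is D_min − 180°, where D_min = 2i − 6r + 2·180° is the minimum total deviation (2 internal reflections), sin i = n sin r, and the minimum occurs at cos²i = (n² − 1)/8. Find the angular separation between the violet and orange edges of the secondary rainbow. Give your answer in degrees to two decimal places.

2.59°

At 412 nm (n = 1.342): cos²i = 0.10012 → i = 71.554°, r = 44.981°, D_min = 233.222°, rainbow angle = 53.222°.
At 607 nm (n = 1.332): cos²i = 0.09678 → i = 71.875°, r = 45.520°, D_min = 230.628°, rainbow angle = 50.628°.
Angular width = |53.222° − 50.628°| = 2.594°.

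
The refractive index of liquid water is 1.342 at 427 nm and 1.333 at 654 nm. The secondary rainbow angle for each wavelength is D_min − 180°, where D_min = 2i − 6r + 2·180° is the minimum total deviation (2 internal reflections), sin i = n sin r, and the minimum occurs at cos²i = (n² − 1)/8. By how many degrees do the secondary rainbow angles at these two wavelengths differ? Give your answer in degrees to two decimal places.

2.33°

At 427 nm (n = 1.342): cos²i = 0.10012 → i = 71.554°, r = 44.981°, D_min = 233.222°, rainbow angle = 53.222°.
At 654 nm (n = 1.333): cos²i = 0.09711 → i = 71.843°, r = 45.466°, D_min = 230.891°, rainbow angle = 50.891°.
Angular width = |53.222° − 50.891°| = 2.331°.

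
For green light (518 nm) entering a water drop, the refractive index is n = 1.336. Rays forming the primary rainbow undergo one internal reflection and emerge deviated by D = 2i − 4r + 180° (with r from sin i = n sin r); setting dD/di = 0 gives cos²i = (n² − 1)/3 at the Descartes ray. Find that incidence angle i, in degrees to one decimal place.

cos²i = (1.336² − 1)/3 = (1.78490 − 1)/3 = 0.26163.
cos i = 0.51150, so i = 59.236°.

59.2°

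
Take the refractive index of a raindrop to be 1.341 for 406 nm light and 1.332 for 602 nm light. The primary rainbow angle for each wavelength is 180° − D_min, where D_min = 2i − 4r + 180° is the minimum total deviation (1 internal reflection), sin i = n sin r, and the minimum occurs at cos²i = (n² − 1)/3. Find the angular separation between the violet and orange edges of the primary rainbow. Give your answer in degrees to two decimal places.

1.29°

At 406 nm (n = 1.341): cos²i = 0.26609 → i = 58.946°, r = 39.705°, D_min = 139.071°, rainbow angle = 40.929°.
At 602 nm (n = 1.332): cos²i = 0.25807 → i = 59.469°, r = 40.290°, D_min = 137.776°, rainbow angle = 42.224°.
Angular width = |40.929° − 42.224°| = 1.295°.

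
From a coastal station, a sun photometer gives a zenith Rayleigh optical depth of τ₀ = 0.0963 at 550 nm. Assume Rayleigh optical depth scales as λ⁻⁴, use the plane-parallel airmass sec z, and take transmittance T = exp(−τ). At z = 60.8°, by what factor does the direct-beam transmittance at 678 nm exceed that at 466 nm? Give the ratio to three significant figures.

1.35

Airmass: sec 60.8° = 2.0498.
τ(678 nm) = 0.0963 × (550/678)⁴ × 2.0498 = 0.0963 × 0.4330 × 2.0498 = 0.0855.
τ(466 nm) = 0.0963 × (550/466)⁴ × 2.0498 = 0.0963 × 1.9405 × 2.0498 = 0.3830.
T(678)/T(466) = exp(τ_B − τ_A) = exp(0.2976) = 1.3466.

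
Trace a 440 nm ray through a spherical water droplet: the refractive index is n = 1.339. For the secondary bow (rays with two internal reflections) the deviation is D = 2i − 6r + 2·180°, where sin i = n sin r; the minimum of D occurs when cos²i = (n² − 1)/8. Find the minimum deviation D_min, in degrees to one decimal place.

cos²i = (1.79292 − 1)/8 = 0.09912; i = arccos(0.31483) = 71.650°.
sin r = sin 71.650°/1.339 = 0.70885; r = 45.141°.
D_min = 2·71.650° − 6·45.141° + 360° = 232.451°.

232.5°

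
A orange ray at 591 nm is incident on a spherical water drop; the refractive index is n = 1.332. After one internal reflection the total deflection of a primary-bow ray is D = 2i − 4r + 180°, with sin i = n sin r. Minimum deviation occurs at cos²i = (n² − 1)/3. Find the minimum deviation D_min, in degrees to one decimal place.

cos²i = (1.77422 − 1)/3 = 0.25807; i = arccos(0.50801) = 59.469°.
sin r = sin 59.469°/1.332 = 0.64666; r = 40.290°.
D_min = 2·59.469° − 4·40.290° + 180° = 137.776°.

137.8°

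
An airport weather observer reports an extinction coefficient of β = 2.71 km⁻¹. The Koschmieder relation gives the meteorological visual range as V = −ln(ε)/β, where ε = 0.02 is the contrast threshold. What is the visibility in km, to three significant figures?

1.44 km

V = −ln(0.02) / 2.71 = 3.912 / 2.71 = 1.4436 km.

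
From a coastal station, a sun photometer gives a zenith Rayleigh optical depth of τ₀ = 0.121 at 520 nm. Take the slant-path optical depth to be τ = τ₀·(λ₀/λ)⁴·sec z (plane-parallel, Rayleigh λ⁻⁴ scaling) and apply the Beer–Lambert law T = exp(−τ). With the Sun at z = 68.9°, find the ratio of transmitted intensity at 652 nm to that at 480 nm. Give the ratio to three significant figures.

Airmass: sec 68.9° = 2.7778.
τ(652 nm) = 0.121 × (520/652)⁴ × 2.7778 = 0.121 × 0.4046 × 2.7778 = 0.1360.
τ(480 nm) = 0.121 × (520/480)⁴ × 2.7778 = 0.121 × 1.3774 × 2.7778 = 0.4630.
T(652)/T(480) = exp(τ_B − τ_A) = exp(0.3270) = 1.3867.

1.39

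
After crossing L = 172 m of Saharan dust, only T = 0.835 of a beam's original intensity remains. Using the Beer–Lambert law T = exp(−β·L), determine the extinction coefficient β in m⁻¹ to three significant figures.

Beer–Lambert: T = exp(−βL) ⇒ β = −ln(T)/L = −ln(0.835)/172 = 0.1803/172 = 0.001048 m⁻¹.

0.00105 m⁻¹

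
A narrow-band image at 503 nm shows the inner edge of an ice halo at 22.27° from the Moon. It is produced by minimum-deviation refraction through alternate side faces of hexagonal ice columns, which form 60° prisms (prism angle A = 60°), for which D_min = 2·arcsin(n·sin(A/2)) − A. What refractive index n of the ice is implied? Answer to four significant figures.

1.316

Rearranging: n = sin((D_min + A)/2) / sin(A/2).
(D_min + A)/2 = (22.27° + 60°)/2 = 41.135°.
n = sin 41.135° / sin 30° = 0.6578 / 0.5000 = 1.3157.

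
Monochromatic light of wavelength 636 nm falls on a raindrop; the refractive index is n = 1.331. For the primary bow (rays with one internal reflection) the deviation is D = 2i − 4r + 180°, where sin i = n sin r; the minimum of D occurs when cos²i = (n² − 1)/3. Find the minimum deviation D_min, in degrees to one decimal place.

cos²i = (1.77156 − 1)/3 = 0.25719; i = arccos(0.50714) = 59.527°.
sin r = sin 59.527°/1.331 = 0.64753; r = 40.356°.
D_min = 2·59.527° − 4·40.356° + 180° = 137.630°.

137.6°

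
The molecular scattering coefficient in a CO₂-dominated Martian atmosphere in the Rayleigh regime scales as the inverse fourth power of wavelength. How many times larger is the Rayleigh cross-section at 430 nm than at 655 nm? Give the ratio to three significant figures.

5.38

Rayleigh scattering ∝ λ⁻⁴, so the ratio of coefficients is the inverse fourth power of the wavelength ratio.
σ(430)/σ(655) = (655/430)⁴ = (1.5233)⁴ = 5.384.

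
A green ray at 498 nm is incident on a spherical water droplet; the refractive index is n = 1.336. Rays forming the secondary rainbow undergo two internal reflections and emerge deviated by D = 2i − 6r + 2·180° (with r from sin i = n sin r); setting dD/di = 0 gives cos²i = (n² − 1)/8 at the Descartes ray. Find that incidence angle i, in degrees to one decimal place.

cos²i = (1.336² − 1)/8 = (1.78490 − 1)/8 = 0.09811.
cos i = 0.31323, so i = 71.746°.

71.7°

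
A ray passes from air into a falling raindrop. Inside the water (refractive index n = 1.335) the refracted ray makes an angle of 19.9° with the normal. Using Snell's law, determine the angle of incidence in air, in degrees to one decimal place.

27.0°

Snell: sin θ_i = n · sin θ_r = 1.335 × sin 19.9° = 1.335 × 0.3404 = 0.4544.
θ_i = arcsin(0.4544) = 27.03°.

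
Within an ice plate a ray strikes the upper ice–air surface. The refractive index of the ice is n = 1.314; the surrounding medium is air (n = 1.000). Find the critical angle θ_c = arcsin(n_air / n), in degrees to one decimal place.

49.6°

sin θ_c = n_air / n = 1.000 / 1.314 = 0.7610.
θ_c = arcsin(0.7610) = 49.56°.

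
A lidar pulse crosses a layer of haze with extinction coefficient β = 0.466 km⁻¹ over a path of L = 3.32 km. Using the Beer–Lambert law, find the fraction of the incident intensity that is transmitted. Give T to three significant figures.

τ = β·L = 0.466 × 3.32 = 1.5471.
T = exp(−1.5471) = 0.2129.

0.213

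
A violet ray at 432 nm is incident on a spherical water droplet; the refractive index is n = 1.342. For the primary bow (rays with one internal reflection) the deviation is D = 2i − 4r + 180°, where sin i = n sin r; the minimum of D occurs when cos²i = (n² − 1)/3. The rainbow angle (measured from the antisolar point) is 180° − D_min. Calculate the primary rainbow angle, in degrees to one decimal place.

40.8°

cos²i = (1.80096 − 1)/3 = 0.26699; i = arccos(0.51671) = 58.888°.
sin r = sin 58.888°/1.342 = 0.63797; r = 39.641°.
D_min = 2·58.888° − 4·39.641° + 180° = 139.213°.
Rainbow angle = 180° − D_min = 40.787°.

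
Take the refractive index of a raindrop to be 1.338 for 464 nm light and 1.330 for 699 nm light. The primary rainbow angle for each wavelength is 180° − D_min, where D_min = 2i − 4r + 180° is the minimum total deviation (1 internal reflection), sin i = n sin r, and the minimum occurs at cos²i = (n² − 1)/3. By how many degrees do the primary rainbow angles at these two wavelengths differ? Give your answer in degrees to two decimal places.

At 464 nm (n = 1.338): cos²i = 0.26341 → i = 59.120°, r = 39.899°, D_min = 138.643°, rainbow angle = 41.357°.
At 699 nm (n = 1.330): cos²i = 0.25630 → i = 59.585°, r = 40.422°, D_min = 137.484°, rainbow angle = 42.516°.
Angular width = |41.357° − 42.516°| = 1.160°.

1.16°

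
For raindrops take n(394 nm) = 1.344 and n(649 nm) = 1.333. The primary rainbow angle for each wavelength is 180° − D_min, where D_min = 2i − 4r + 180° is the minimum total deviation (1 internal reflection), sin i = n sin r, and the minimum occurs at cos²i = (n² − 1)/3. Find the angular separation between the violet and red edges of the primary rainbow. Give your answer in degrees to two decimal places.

At 394 nm (n = 1.344): cos²i = 0.26878 → i = 58.772°, r = 39.512°, D_min = 139.495°, rainbow angle = 40.505°.
At 649 nm (n = 1.333): cos²i = 0.25896 → i = 59.410°, r = 40.225°, D_min = 137.922°, rainbow angle = 42.078°.
Angular width = |40.505° − 42.078°| = 1.573°.

1.57°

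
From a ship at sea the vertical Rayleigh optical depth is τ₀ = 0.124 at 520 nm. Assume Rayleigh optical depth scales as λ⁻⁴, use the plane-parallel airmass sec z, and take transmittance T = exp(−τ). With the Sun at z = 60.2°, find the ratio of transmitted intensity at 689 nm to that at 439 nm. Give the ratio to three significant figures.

Airmass: sec 60.2° = 2.0122.
τ(689 nm) = 0.124 × (520/689)⁴ × 2.0122 = 0.124 × 0.3244 × 2.0122 = 0.0810.
τ(439 nm) = 0.124 × (520/439)⁴ × 2.0122 = 0.124 × 1.9686 × 2.0122 = 0.4912.
T(689)/T(439) = exp(τ_B − τ_A) = exp(0.4102) = 1.5072.

1.51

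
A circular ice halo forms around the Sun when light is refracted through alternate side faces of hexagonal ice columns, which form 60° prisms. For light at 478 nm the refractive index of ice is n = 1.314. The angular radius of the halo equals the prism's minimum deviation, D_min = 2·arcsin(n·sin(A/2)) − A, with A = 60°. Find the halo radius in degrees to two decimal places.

22.14°

n·sin(A/2) = 1.314 × sin 30° = 1.314 × 0.5000 = 0.6570.
D_min = 2·arcsin(0.6570) − 60° = 2 × 41.071° − 60° = 22.143°.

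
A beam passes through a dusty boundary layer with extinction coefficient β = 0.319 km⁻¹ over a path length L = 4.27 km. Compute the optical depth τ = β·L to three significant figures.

1.36

τ = β·L = 0.319 × 4.27 = 1.3621.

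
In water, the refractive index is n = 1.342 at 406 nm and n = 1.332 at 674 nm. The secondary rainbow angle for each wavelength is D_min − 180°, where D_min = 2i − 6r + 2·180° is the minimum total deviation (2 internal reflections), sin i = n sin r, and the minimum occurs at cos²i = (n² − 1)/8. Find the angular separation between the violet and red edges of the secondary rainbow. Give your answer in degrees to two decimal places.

At 406 nm (n = 1.342): cos²i = 0.10012 → i = 71.554°, r = 44.981°, D_min = 233.222°, rainbow angle = 53.222°.
At 674 nm (n = 1.332): cos²i = 0.09678 → i = 71.875°, r = 45.520°, D_min = 230.628°, rainbow angle = 50.628°.
Angular width = |53.222° − 50.628°| = 2.594°.

2.59°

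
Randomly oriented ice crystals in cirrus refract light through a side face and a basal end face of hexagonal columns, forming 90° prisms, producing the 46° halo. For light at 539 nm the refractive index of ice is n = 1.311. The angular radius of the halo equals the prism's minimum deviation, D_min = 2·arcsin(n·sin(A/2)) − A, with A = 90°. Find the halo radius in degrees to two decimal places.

45.95°

n·sin(A/2) = 1.311 × sin 45° = 1.311 × 0.7071 = 0.9270.
D_min = 2·arcsin(0.9270) − 90° = 2 × 67.974° − 90° = 45.949°.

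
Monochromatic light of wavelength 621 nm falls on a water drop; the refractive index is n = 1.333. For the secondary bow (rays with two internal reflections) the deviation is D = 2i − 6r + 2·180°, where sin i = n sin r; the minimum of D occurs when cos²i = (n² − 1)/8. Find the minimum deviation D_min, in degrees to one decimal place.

cos²i = (1.77689 − 1)/8 = 0.09711; i = arccos(0.31163) = 71.843°.
sin r = sin 71.843°/1.333 = 0.71283; r = 45.466°.
D_min = 2·71.843° − 6·45.466° + 360° = 230.891°.

230.9°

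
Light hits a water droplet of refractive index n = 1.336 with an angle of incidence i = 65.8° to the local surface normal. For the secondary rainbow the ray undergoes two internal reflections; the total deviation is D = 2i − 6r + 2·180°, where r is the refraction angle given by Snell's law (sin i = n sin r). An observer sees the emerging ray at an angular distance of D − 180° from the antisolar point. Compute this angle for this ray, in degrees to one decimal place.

53.3°

sin r = sin 65.8° / 1.336 = 0.9121/1.336 = 0.6827; r = 43.06°.
D = 2·65.8° − 6·43.06° + 2·180° = 131.60° − 258.34° + 360° = 233.26°.
Angle from antisolar point = D − 180° = 53.26°.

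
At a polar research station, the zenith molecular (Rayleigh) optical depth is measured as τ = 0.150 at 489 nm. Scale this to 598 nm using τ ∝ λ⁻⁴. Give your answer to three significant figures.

τ(598 nm) = τ(489 nm) × (489/598)⁴ = 0.150 × (0.8177)⁴ = 0.150 × 0.4471 = 0.0671.

0.0671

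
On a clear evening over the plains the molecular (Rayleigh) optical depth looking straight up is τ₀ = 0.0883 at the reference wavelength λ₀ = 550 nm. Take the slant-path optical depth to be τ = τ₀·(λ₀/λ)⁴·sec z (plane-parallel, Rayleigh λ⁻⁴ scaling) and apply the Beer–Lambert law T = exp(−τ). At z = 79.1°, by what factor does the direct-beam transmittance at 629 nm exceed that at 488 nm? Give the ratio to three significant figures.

Airmass: sec 79.1° = 5.2883.
τ(629 nm) = 0.0883 × (550/629)⁴ × 5.2883 = 0.0883 × 0.5846 × 5.2883 = 0.2730.
τ(488 nm) = 0.0883 × (550/488)⁴ × 5.2883 = 0.0883 × 1.6135 × 5.2883 = 0.7534.
T(629)/T(488) = exp(τ_B − τ_A) = exp(0.4805) = 1.6168.

1.62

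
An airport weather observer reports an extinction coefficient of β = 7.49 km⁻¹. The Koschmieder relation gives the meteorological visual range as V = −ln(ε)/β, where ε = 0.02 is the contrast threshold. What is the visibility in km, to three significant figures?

V = −ln(0.02) / 7.49 = 3.912 / 7.49 = 0.5223 km.

0.522 km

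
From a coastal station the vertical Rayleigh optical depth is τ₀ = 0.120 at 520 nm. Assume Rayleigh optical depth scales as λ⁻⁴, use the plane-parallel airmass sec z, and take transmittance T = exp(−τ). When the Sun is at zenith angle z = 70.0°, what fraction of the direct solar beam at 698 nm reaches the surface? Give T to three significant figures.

0.898

sec 70.0° = 2.9238.
τ = 0.120 × (520/698)⁴ × 2.9238 = 0.120 × 0.3080 × 2.9238 = 0.1081.
T = exp(−0.1081) = 0.8976.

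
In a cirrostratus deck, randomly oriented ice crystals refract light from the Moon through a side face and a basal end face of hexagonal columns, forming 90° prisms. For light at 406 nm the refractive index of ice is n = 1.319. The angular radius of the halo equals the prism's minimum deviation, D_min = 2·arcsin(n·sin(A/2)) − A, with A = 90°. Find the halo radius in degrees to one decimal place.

47.7°

n·sin(A/2) = 1.319 × sin 45° = 1.319 × 0.7071 = 0.9327.
D_min = 2·arcsin(0.9327) − 90° = 2 × 68.856° − 90° = 47.711°.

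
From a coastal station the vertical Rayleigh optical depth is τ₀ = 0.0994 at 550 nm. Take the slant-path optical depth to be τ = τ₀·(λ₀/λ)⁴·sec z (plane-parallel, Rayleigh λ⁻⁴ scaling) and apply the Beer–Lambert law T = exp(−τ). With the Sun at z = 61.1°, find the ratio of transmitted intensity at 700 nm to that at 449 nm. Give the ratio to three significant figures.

1.47

Airmass: sec 61.1° = 2.0692.
τ(700 nm) = 0.0994 × (550/700)⁴ × 2.0692 = 0.0994 × 0.3811 × 2.0692 = 0.0784.
τ(449 nm) = 0.0994 × (550/449)⁴ × 2.0692 = 0.0994 × 2.2515 × 2.0692 = 0.4631.
T(700)/T(449) = exp(τ_B − τ_A) = exp(0.3847) = 1.4692.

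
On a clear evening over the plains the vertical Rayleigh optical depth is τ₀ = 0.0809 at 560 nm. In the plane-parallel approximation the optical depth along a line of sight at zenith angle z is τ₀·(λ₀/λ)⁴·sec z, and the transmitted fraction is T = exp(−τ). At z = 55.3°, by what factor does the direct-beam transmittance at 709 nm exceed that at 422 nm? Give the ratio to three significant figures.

Airmass: sec 55.3° = 1.7566.
τ(709 nm) = 0.0809 × (560/709)⁴ × 1.7566 = 0.0809 × 0.3892 × 1.7566 = 0.0553.
τ(422 nm) = 0.0809 × (560/422)⁴ × 1.7566 = 0.0809 × 3.1010 × 1.7566 = 0.4407.
T(709)/T(422) = exp(τ_B − τ_A) = exp(0.3854) = 1.4702.

1.47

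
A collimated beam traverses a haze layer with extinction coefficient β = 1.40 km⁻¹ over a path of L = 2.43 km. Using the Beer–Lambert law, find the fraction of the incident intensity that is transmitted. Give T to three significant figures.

0.0333

τ = β·L = 1.40 × 2.43 = 3.4020.
T = exp(−3.4020) = 0.0333.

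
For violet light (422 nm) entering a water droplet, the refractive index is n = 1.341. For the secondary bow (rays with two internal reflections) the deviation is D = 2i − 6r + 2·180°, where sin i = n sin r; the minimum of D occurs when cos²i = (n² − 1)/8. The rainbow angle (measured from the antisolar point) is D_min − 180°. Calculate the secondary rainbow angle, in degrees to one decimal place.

53.0°

cos²i = (1.79828 − 1)/8 = 0.09979; i = arccos(0.31589) = 71.586°.
sin r = sin 71.586°/1.341 = 0.70753; r = 45.034°.
D_min = 2·71.586° − 6·45.034° + 360° = 232.966°.
Rainbow angle = D_min − 180° = 52.966°.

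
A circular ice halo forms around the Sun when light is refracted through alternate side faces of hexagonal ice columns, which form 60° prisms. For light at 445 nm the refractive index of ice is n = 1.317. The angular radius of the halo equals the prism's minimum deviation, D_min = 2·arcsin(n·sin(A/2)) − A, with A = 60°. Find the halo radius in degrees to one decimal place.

22.4°

n·sin(A/2) = 1.317 × sin 30° = 1.317 × 0.5000 = 0.6585.
D_min = 2·arcsin(0.6585) − 60° = 2 × 41.186° − 60° = 22.371°.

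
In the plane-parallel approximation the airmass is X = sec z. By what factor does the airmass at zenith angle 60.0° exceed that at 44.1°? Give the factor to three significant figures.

1.44

X(60.0°)/X(44.1°) = sec 60.0° / sec 44.1° = cos 44.1° / cos 60.0° = 0.7181/0.5000 = 1.4363.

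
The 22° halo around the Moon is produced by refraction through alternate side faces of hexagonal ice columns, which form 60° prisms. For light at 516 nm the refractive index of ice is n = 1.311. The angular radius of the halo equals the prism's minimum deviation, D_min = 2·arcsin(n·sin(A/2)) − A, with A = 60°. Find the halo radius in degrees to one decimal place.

n·sin(A/2) = 1.311 × sin 30° = 1.311 × 0.5000 = 0.6555.
D_min = 2·arcsin(0.6555) − 60° = 2 × 40.958° − 60° = 21.915°.

21.9°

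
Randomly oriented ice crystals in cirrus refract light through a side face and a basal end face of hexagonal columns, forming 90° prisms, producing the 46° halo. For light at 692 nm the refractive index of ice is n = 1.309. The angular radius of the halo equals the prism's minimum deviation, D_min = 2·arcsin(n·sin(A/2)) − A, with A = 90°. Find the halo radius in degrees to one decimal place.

n·sin(A/2) = 1.309 × sin 45° = 1.309 × 0.7071 = 0.9256.
D_min = 2·arcsin(0.9256) − 90° = 2 × 67.759° − 90° = 45.519°.

45.5°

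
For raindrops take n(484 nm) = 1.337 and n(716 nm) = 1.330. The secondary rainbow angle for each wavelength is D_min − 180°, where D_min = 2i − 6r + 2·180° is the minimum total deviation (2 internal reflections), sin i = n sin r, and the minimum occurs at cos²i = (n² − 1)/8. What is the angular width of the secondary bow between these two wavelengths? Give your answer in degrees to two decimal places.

1.83°

At 484 nm (n = 1.337): cos²i = 0.09845 → i = 71.714°, r = 45.249°, D_min = 231.934°, rainbow angle = 51.934°.
At 716 nm (n = 1.330): cos²i = 0.09611 → i = 71.940°, r = 45.630°, D_min = 230.101°, rainbow angle = 50.101°.
Angular width = |51.934° − 50.101°| = 1.832°.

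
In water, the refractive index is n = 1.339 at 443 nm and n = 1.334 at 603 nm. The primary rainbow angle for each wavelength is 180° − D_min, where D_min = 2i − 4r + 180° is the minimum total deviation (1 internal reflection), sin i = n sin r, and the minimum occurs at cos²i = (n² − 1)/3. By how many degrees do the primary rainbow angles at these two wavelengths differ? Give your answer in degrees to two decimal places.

0.72°

At 443 nm (n = 1.339): cos²i = 0.26431 → i = 59.062°, r = 39.834°, D_min = 138.786°, rainbow angle = 41.214°.
At 603 nm (n = 1.334): cos²i = 0.25985 → i = 59.352°, r = 40.159°, D_min = 138.067°, rainbow angle = 41.933°.
Angular width = |41.214° − 41.933°| = 0.719°.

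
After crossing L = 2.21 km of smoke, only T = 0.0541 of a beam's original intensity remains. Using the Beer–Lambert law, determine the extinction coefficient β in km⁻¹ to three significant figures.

1.32 km⁻¹

Beer–Lambert: T = exp(−βL) ⇒ β = −ln(T)/L = −ln(0.0541)/2.21 = 2.9169/2.21 = 1.32 km⁻¹.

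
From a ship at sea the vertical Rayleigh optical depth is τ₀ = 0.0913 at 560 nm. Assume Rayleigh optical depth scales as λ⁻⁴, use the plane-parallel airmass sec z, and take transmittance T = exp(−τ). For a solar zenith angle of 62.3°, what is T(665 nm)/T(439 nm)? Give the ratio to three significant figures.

Airmass: sec 62.3° = 2.1513.
τ(665 nm) = 0.0913 × (560/665)⁴ × 2.1513 = 0.0913 × 0.5029 × 2.1513 = 0.0988.
τ(439 nm) = 0.0913 × (560/439)⁴ × 2.1513 = 0.0913 × 2.6479 × 2.1513 = 0.5201.
T(665)/T(439) = exp(τ_B − τ_A) = exp(0.4213) = 1.5239.

1.52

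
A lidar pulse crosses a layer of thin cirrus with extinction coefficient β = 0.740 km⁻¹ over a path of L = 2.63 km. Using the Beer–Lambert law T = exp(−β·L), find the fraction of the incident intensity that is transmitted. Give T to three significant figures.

0.143

τ = β·L = 0.740 × 2.63 = 1.9462.
T = exp(−1.9462) = 0.1428.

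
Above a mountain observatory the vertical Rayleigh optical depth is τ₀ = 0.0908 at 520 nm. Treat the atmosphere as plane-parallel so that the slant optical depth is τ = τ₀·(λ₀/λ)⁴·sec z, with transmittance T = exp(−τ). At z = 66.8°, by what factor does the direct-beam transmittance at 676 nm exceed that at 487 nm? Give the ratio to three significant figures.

1.24

Airmass: sec 66.8° = 2.5384.
τ(676 nm) = 0.0908 × (520/676)⁴ × 2.5384 = 0.0908 × 0.3501 × 2.5384 = 0.0807.
τ(487 nm) = 0.0908 × (520/487)⁴ × 2.5384 = 0.0908 × 1.2999 × 2.5384 = 0.2996.
T(676)/T(487) = exp(τ_B − τ_A) = exp(0.2189) = 1.2447.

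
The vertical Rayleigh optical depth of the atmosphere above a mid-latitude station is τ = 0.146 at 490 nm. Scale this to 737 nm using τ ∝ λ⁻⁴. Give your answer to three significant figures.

0.0285

τ(737 nm) = τ(490 nm) × (490/737)⁴ = 0.146 × (0.6649)⁴ = 0.146 × 0.1954 = 0.0285.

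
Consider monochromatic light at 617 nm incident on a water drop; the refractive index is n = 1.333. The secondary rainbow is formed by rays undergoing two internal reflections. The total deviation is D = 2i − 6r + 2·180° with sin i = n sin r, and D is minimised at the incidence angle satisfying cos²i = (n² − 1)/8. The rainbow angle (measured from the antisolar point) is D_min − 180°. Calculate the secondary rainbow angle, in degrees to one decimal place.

cos²i = (1.77689 − 1)/8 = 0.09711; i = arccos(0.31163) = 71.843°.
sin r = sin 71.843°/1.333 = 0.71283; r = 45.466°.
D_min = 2·71.843° − 6·45.466° + 360° = 230.891°.
Rainbow angle = D_min − 180° = 50.891°.

50.9°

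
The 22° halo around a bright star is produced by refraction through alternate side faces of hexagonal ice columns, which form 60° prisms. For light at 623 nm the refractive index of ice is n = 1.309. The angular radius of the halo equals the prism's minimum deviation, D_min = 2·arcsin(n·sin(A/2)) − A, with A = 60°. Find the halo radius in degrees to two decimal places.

21.76°

n·sin(A/2) = 1.309 × sin 30° = 1.309 × 0.5000 = 0.6545.
D_min = 2·arcsin(0.6545) − 60° = 2 × 40.882° − 60° = 21.763°.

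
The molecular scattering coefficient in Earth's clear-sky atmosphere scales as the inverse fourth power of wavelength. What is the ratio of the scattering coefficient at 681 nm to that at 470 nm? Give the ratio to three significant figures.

Rayleigh scattering ∝ λ⁻⁴, so the ratio of coefficients is the inverse fourth power of the wavelength ratio.
σ(681)/σ(470) = (470/681)⁴ = (0.6902)⁴ = 0.2269.

0.227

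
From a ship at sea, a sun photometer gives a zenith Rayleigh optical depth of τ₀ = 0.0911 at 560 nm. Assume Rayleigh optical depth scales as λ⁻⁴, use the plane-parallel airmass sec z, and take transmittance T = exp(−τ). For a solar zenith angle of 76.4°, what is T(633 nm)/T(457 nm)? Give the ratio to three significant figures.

Airmass: sec 76.4° = 4.2527.
τ(633 nm) = 0.0911 × (560/633)⁴ × 4.2527 = 0.0911 × 0.6125 × 4.2527 = 0.2373.
τ(457 nm) = 0.0911 × (560/457)⁴ × 4.2527 = 0.0911 × 2.2547 × 4.2527 = 0.8735.
T(633)/T(457) = exp(τ_B − τ_A) = exp(0.6362) = 1.8893.

1.89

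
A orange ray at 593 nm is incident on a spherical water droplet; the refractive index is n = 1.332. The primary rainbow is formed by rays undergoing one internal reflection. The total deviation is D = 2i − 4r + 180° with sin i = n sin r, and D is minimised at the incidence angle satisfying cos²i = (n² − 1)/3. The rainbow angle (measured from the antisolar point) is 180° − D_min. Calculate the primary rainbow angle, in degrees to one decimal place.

cos²i = (1.77422 − 1)/3 = 0.25807; i = arccos(0.50801) = 59.469°.
sin r = sin 59.469°/1.332 = 0.64666; r = 40.290°.
D_min = 2·59.469° − 4·40.290° + 180° = 137.776°.
Rainbow angle = 180° − D_min = 42.224°.

42.2°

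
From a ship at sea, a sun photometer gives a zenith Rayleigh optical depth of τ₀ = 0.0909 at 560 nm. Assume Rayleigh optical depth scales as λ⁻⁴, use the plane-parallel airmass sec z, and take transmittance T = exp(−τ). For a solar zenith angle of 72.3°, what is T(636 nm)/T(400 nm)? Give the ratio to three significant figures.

Airmass: sec 72.3° = 3.2891.
τ(636 nm) = 0.0909 × (560/636)⁴ × 3.2891 = 0.0909 × 0.6011 × 3.2891 = 0.1797.
τ(400 nm) = 0.0909 × (560/400)⁴ × 3.2891 = 0.0909 × 3.8416 × 3.2891 = 1.1486.
T(636)/T(400) = exp(τ_B − τ_A) = exp(0.9689) = 2.6349.

2.63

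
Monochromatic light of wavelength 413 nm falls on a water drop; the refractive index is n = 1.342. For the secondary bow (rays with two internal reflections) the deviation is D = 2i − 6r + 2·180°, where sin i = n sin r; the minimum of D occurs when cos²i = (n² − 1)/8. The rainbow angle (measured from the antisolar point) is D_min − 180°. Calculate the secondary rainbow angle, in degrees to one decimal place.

53.2°

cos²i = (1.80096 − 1)/8 = 0.10012; i = arccos(0.31642) = 71.554°.
sin r = sin 71.554°/1.342 = 0.70687; r = 44.981°.
D_min = 2·71.554° − 6·44.981° + 360° = 233.222°.
Rainbow angle = D_min − 180° = 53.222°.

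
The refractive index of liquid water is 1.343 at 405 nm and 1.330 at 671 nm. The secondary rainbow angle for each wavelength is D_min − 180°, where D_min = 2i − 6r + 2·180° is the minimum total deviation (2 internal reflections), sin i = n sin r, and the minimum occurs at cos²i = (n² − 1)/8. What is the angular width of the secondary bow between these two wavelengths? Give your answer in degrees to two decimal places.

At 405 nm (n = 1.343): cos²i = 0.10046 → i = 71.522°, r = 44.928°, D_min = 233.478°, rainbow angle = 53.478°.
At 671 nm (n = 1.330): cos²i = 0.09611 → i = 71.940°, r = 45.630°, D_min = 230.101°, rainbow angle = 50.101°.
Angular width = |53.478° − 50.101°| = 3.377°.

3.38°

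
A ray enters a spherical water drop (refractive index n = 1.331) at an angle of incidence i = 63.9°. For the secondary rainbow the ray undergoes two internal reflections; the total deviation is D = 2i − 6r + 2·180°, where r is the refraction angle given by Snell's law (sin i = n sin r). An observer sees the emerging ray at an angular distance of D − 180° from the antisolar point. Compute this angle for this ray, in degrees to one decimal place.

53.2°

sin r = sin 63.9° / 1.331 = 0.8980/1.331 = 0.6747; r = 42.43°.
D = 2·63.9° − 6·42.43° + 2·180° = 127.80° − 254.59° + 360° = 233.21°.
Angle from antisolar point = D − 180° = 53.21°.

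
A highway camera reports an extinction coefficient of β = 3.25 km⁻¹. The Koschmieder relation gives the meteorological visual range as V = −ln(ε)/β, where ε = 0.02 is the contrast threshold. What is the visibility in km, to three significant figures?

V = −ln(0.02) / 3.25 = 3.912 / 3.25 = 1.2037 km.

1.20 km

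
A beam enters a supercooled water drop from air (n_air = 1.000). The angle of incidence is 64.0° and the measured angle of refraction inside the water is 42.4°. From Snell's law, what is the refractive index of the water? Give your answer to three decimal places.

1.333

n = sin θ_i / sin θ_r = sin 64.0° / sin 42.4° = 0.8988 / 0.6743 = 1.3329.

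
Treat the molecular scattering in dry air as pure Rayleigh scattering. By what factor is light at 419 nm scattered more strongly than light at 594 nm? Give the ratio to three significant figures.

4.04

Rayleigh scattering ∝ λ⁻⁴, so the ratio of coefficients is the inverse fourth power of the wavelength ratio.
σ(419)/σ(594) = (594/419)⁴ = (1.4177)⁴ = 4.039.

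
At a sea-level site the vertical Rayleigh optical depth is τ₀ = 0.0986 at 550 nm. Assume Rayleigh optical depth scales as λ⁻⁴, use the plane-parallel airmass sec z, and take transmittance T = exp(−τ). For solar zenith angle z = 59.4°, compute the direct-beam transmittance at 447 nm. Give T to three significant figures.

sec 59.4° = 1.9645.
τ = 0.0986 × (550/447)⁴ × 1.9645 = 0.0986 × 2.2920 × 1.9645 = 0.4440.
T = exp(−0.4440) = 0.6415.

0.641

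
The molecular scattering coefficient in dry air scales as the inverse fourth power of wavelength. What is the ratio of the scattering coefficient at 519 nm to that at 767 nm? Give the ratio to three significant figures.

Rayleigh scattering ∝ λ⁻⁴, so the ratio of coefficients is the inverse fourth power of the wavelength ratio.
σ(519)/σ(767) = (767/519)⁴ = (1.4778)⁴ = 4.77.

4.77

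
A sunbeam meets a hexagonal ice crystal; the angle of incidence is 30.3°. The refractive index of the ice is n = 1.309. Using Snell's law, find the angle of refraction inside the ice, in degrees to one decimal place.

Snell: sin θ_r = sin θ_i / n = sin 30.3° / 1.309 = 0.5045 / 1.309 = 0.3854.
θ_r = arcsin(0.3854) = 22.67°.

22.7°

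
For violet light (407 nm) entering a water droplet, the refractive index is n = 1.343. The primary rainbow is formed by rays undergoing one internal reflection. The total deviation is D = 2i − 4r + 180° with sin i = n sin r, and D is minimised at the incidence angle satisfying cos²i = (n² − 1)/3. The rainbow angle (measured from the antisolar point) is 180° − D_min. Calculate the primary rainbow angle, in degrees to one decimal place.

cos²i = (1.80365 − 1)/3 = 0.26788; i = arccos(0.51757) = 58.830°.
sin r = sin 58.830°/1.343 = 0.63711; r = 39.577°.
D_min = 2·58.830° − 4·39.577° + 180° = 139.354°.
Rainbow angle = 180° − D_min = 40.646°.

40.6°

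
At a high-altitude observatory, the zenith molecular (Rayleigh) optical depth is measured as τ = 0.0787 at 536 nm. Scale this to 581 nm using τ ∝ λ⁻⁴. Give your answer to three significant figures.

0.0570

τ(581 nm) = τ(536 nm) × (536/581)⁴ = 0.0787 × (0.9225)⁴ = 0.0787 × 0.7244 = 0.0570.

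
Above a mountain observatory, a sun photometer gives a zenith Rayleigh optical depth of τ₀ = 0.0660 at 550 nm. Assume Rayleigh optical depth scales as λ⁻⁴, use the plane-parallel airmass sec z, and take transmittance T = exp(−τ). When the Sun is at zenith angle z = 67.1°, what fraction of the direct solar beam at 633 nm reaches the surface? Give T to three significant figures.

0.908

sec 67.1° = 2.5699.
τ = 0.0660 × (550/633)⁴ × 2.5699 = 0.0660 × 0.5699 × 2.5699 = 0.0967.
T = exp(−0.0967) = 0.9079.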